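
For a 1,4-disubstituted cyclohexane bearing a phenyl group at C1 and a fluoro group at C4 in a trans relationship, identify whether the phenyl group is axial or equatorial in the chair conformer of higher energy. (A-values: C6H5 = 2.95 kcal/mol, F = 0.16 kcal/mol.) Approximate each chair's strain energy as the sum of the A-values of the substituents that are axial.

axial

C1 and C4 have opposite parity, so for the trans isomer the two substituents are e,e in one chair and a,a in the other.
Chair I (phenyl axial, fluoro axial): E = 3.11 kcal/mol.
Chair II (phenyl equatorial, fluoro equatorial): E = 0.00 kcal/mol.
Chair I is the less stable (higher-energy) conformer, and in that chair the phenyl group is axial.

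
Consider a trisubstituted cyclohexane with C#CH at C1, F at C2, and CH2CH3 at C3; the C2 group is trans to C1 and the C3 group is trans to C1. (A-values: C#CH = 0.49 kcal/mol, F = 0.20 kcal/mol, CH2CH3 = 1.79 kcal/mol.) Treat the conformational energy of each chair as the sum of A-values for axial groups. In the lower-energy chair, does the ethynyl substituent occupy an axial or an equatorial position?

Chair I (ethynyl axial, fluoro axial, ethyl equatorial): E = 0.69 kcal/mol.
Chair II (ethynyl equatorial, fluoro equatorial, ethyl axial): E = 1.79 kcal/mol.
Chair I is the more stable (lower-energy) conformer, and in that chair the ethynyl group is axial.

axial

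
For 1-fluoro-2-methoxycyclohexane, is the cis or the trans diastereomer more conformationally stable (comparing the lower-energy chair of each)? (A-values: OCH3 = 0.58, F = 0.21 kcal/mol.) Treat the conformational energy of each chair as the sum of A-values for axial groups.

trans

At 1,2 positions (parity opposite): cis → (a,e or e,a); trans → (e,e or a,a).
Best chair for cis: E = 0.21 kcal/mol; best chair for trans: E = 0.00 kcal/mol.
The trans isomer is lower by 0.21 kcal/mol.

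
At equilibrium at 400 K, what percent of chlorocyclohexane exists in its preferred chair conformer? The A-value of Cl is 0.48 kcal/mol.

One chair has the chloro group axial (E = 0.48 kcal/mol) and the other has it equatorial (E = 0).
ΔG = 0.48 kcal/mol between the two chairs.
K = exp(ΔG/RT) with R = 1.987×10⁻³ kcal mol⁻¹ K⁻¹ and T = 400 K gives K ≈ 1.83.
Fraction in the lower-energy chair = K/(K+1) = 64.7%.

64.7%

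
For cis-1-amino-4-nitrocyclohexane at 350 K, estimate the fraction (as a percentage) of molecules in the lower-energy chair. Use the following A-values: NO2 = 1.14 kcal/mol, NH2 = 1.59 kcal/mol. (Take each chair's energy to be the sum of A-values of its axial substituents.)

C1 and C4 have opposite parity, so for the cis isomer the two substituents are one axial and one equatorial in each chair.
Chair I (nitro axial, amino equatorial): E = 1.14 kcal/mol; chair II (nitro equatorial, amino axial): E = 1.59 kcal/mol.
ΔG = 0.45 kcal/mol between the two chairs.
K = exp(ΔG/RT) with R = 1.987×10⁻³ kcal mol⁻¹ K⁻¹ and T = 350 K gives K ≈ 1.91.
Fraction in the lower-energy chair = K/(K+1) = 65.6%.

65.6%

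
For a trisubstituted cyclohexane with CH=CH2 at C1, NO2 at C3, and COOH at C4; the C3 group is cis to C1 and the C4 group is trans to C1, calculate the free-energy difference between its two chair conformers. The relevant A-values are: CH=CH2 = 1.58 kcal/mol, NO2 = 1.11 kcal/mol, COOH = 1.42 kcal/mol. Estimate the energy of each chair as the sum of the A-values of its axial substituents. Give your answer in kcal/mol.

Chair I (vinyl axial, nitro axial, carboxyl axial): E = 4.11 kcal/mol.
Chair II (vinyl equatorial, nitro equatorial, carboxyl equatorial): E = 0.00 kcal/mol.
ΔE = 4.11 − 0.00 = 4.11 kcal/mol; chair II is more stable.

4.11 kcal/mol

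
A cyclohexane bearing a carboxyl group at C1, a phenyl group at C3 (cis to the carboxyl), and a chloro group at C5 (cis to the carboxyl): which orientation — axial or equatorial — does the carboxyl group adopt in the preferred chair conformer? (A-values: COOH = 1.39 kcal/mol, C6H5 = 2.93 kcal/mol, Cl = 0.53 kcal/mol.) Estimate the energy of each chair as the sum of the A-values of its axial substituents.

equatorial

Chair I (carboxyl axial, phenyl axial, chloro axial): E = 4.85 kcal/mol.
Chair II (carboxyl equatorial, phenyl equatorial, chloro equatorial): E = 0.00 kcal/mol.
Chair II is the more stable (lower-energy) conformer, and in that chair the carboxyl group is equatorial.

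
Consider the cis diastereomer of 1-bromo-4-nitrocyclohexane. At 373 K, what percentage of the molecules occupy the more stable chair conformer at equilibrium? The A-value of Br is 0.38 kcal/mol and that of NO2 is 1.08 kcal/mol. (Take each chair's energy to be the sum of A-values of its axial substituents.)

C1 and C4 have opposite parity, so for the cis isomer the two substituents are one axial and one equatorial in each chair.
Chair I (bromo axial, nitro equatorial): E = 0.38 kcal/mol; chair II (bromo equatorial, nitro axial): E = 1.08 kcal/mol.
ΔG = 0.70 kcal/mol between the two chairs.
K = exp(ΔG/RT) with R = 1.987×10⁻³ kcal mol⁻¹ K⁻¹ and T = 373 K gives K ≈ 2.57.
Fraction in the lower-energy chair = K/(K+1) = 72.0%.

72.0%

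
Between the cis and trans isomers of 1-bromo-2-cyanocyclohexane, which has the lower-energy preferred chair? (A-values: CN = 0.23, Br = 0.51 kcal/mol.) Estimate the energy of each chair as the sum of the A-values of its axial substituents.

trans

At 1,2 positions (parity opposite): cis → (a,e or e,a); trans → (e,e or a,a).
Best chair for cis: E = 0.23 kcal/mol; best chair for trans: E = 0.00 kcal/mol.
The trans isomer is lower by 0.23 kcal/mol.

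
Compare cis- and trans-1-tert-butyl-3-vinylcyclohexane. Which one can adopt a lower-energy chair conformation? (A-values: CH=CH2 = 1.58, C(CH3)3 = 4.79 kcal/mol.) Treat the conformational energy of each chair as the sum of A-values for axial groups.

cis

At 1,3 positions (parity same): cis → (e,e or a,a); trans → (a,e or e,a).
Best chair for cis: E = 0.00 kcal/mol; best chair for trans: E = 1.58 kcal/mol.
The cis isomer is lower by 1.58 kcal/mol.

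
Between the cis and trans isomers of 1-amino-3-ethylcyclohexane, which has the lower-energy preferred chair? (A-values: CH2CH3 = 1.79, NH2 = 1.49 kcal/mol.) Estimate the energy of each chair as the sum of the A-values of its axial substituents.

cis

At 1,3 positions (parity same): cis → (e,e or a,a); trans → (a,e or e,a).
Best chair for cis: E = 0.00 kcal/mol; best chair for trans: E = 1.49 kcal/mol.
The cis isomer is lower by 1.49 kcal/mol.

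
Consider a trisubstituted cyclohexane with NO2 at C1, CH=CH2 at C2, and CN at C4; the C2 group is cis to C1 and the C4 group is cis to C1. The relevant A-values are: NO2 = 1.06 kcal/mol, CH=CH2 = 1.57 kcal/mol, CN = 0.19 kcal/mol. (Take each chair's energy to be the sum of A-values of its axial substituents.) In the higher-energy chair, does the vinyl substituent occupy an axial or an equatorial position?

axial

Chair I (nitro axial, vinyl equatorial, cyano equatorial): E = 1.06 kcal/mol.
Chair II (nitro equatorial, vinyl axial, cyano axial): E = 1.76 kcal/mol.
Chair II is the less stable (higher-energy) conformer, and in that chair the vinyl group is axial.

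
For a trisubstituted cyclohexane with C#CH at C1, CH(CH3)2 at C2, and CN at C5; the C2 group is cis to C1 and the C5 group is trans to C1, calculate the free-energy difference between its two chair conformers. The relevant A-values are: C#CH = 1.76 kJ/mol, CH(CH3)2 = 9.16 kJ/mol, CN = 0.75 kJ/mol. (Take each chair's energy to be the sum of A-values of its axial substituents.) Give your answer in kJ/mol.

Chair I (ethynyl axial, isopropyl equatorial, cyano equatorial): E = 1.76 kJ/mol.
Chair II (ethynyl equatorial, isopropyl axial, cyano axial): E = 9.91 kJ/mol.
ΔE = 9.91 − 1.76 = 8.15 kJ/mol; chair I is more stable.

8.15 kJ/mol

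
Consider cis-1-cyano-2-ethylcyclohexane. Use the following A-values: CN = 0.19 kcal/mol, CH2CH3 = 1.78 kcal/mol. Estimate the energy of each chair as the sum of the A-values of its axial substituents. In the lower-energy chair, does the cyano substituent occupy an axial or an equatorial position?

C1 and C2 have opposite parity, so for the cis isomer the two substituents are one axial and one equatorial in each chair.
Chair I (cyano axial, ethyl equatorial): E = 0.19 kcal/mol.
Chair II (cyano equatorial, ethyl axial): E = 1.78 kcal/mol.
Chair I is the more stable (lower-energy) conformer, and in that chair the cyano group is axial.

axial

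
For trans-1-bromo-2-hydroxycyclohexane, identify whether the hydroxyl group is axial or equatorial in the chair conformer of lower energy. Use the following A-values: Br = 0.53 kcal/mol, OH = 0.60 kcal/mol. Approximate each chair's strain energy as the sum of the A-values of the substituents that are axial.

equatorial

C1 and C2 have opposite parity, so for the trans isomer the two substituents are e,e in one chair and a,a in the other.
Chair I (bromo axial, hydroxyl axial): E = 1.13 kcal/mol.
Chair II (bromo equatorial, hydroxyl equatorial): E = 0.00 kcal/mol.
Chair II is the more stable (lower-energy) conformer, and in that chair the hydroxyl group is equatorial.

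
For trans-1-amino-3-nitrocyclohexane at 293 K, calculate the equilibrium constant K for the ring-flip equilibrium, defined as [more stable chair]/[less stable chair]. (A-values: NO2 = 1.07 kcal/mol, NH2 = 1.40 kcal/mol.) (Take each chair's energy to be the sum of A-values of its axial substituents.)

K ≈ 1.76

C1 and C3 have the same parity, so for the trans isomer the two substituents are one axial and one equatorial in each chair.
Chair I (nitro axial, amino equatorial): E = 1.07 kcal/mol; chair II (nitro equatorial, amino axial): E = 1.40 kcal/mol.
ΔG = 0.33 kcal/mol between the two chairs.
K = exp(ΔG/RT) with R = 1.987×10⁻³ kcal mol⁻¹ K⁻¹ and T = 293 K gives K ≈ 1.76.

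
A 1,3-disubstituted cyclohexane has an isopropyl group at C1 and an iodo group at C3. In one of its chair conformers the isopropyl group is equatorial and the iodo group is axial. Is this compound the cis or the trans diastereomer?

trans

C1 and C3 have the same parity, so their axial bonds point in the same direction.
With same-parity carbons, two substituents on the same face are both axial or both equatorial; opposite faces give one of each.
Here the groups are equatorial/axial → opposite face → trans.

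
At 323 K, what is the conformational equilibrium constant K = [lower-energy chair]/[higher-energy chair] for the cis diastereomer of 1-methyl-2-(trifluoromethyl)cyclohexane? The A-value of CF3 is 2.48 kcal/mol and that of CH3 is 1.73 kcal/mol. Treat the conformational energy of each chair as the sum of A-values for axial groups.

K ≈ 3.22

C1 and C2 have opposite parity, so for the cis isomer the two substituents are one axial and one equatorial in each chair.
Chair I (trifluoromethyl axial, methyl equatorial): E = 2.48 kcal/mol; chair II (trifluoromethyl equatorial, methyl axial): E = 1.73 kcal/mol.
ΔG = 0.75 kcal/mol between the two chairs.
K = exp(ΔG/RT) with R = 1.987×10⁻³ kcal mol⁻¹ K⁻¹ and T = 323 K gives K ≈ 3.22.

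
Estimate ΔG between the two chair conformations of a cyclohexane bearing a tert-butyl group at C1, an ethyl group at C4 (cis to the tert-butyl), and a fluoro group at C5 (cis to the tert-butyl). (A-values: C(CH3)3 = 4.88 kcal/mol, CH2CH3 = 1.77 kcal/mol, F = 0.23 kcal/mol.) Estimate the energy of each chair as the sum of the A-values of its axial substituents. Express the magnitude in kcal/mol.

3.34 kcal/mol

Chair I (tert-butyl axial, ethyl equatorial, fluoro axial): E = 5.11 kcal/mol.
Chair II (tert-butyl equatorial, ethyl axial, fluoro equatorial): E = 1.77 kcal/mol.
ΔE = 5.11 − 1.77 = 3.34 kcal/mol; chair II is more stable.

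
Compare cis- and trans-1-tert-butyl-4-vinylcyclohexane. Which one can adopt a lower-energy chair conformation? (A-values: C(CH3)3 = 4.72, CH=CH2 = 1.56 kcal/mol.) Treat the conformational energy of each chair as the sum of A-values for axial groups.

trans

At 1,4 positions (parity opposite): cis → (a,e or e,a); trans → (e,e or a,a).
Best chair for cis: E = 1.56 kcal/mol; best chair for trans: E = 0.00 kcal/mol.
The trans isomer is lower by 1.56 kcal/mol.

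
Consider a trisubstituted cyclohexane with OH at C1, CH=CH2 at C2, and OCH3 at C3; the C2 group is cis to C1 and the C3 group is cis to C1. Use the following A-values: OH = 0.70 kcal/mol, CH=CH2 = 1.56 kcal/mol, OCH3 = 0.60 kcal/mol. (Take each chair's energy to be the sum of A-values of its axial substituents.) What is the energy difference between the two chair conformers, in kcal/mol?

0.26 kcal/mol

Chair I (hydroxyl axial, vinyl equatorial, methoxy axial): E = 1.30 kcal/mol.
Chair II (hydroxyl equatorial, vinyl axial, methoxy equatorial): E = 1.56 kcal/mol.
ΔE = 1.56 − 1.30 = 0.26 kcal/mol; chair I is more stable.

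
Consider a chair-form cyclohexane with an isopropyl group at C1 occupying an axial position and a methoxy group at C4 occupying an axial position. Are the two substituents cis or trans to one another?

trans

C1 and C4 have opposite parity, so their axial bonds point in opposite directions.
With opposite-parity carbons, two substituents on the same face are one axial and one equatorial; opposite faces give both axial or both equatorial.
Here the groups are axial/axial → opposite face → trans.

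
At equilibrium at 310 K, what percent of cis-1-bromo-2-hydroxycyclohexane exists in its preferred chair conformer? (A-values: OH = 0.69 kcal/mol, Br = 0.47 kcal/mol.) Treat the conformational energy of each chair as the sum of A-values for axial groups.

58.8%

C1 and C2 have opposite parity, so for the cis isomer the two substituents are one axial and one equatorial in each chair.
Chair I (hydroxyl axial, bromo equatorial): E = 0.69 kcal/mol; chair II (hydroxyl equatorial, bromo axial): E = 0.47 kcal/mol.
ΔG = 0.22 kcal/mol between the two chairs.
K = exp(ΔG/RT) with R = 1.987×10⁻³ kcal mol⁻¹ K⁻¹ and T = 310 K gives K ≈ 1.43.
Fraction in the lower-energy chair = K/(K+1) = 58.8%.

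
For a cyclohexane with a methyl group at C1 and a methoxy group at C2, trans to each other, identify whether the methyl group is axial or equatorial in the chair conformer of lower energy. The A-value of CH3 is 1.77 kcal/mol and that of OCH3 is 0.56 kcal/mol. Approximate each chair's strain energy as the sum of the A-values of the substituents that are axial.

C1 and C2 have opposite parity, so for the trans isomer the two substituents are e,e in one chair and a,a in the other.
Chair I (methyl axial, methoxy axial): E = 2.33 kcal/mol.
Chair II (methyl equatorial, methoxy equatorial): E = 0.00 kcal/mol.
Chair II is the more stable (lower-energy) conformer, and in that chair the methyl group is equatorial.

equatorial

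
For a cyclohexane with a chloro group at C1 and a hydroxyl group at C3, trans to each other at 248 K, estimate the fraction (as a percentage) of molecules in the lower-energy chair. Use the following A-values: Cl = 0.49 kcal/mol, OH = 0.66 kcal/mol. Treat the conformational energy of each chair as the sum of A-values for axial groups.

58.5%

C1 and C3 have the same parity, so for the trans isomer the two substituents are one axial and one equatorial in each chair.
Chair I (chloro axial, hydroxyl equatorial): E = 0.49 kcal/mol; chair II (chloro equatorial, hydroxyl axial): E = 0.66 kcal/mol.
ΔG = 0.17 kcal/mol between the two chairs.
K = exp(ΔG/RT) with R = 1.987×10⁻³ kcal mol⁻¹ K⁻¹ and T = 248 K gives K ≈ 1.41.
Fraction in the lower-energy chair = K/(K+1) = 58.5%.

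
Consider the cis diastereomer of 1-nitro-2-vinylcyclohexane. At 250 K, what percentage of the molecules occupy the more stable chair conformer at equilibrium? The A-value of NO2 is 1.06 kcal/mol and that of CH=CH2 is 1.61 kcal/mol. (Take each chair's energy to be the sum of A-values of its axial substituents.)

75.2%

C1 and C2 have opposite parity, so for the cis isomer the two substituents are one axial and one equatorial in each chair.
Chair I (nitro axial, vinyl equatorial): E = 1.06 kcal/mol; chair II (nitro equatorial, vinyl axial): E = 1.61 kcal/mol.
ΔG = 0.55 kcal/mol between the two chairs.
K = exp(ΔG/RT) with R = 1.987×10⁻³ kcal mol⁻¹ K⁻¹ and T = 250 K gives K ≈ 3.03.
Fraction in the lower-energy chair = K/(K+1) = 75.2%.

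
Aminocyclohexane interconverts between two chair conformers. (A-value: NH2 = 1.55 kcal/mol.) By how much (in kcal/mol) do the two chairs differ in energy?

A monosubstituted cyclohexane has one chair with the amino group axial (E = A = 1.55 kcal/mol) and one with it equatorial (E = 0).
ΔE = 1.55 − 0 = 1.55 kcal/mol.

1.55 kcal/mol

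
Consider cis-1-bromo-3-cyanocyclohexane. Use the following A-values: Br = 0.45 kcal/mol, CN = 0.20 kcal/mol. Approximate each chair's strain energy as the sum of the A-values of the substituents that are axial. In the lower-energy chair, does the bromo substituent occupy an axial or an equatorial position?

C1 and C3 have the same parity, so for the cis isomer the two substituents are e,e in one chair and a,a in the other.
Chair I (bromo axial, cyano axial): E = 0.65 kcal/mol.
Chair II (bromo equatorial, cyano equatorial): E = 0.00 kcal/mol.
Chair II is the more stable (lower-energy) conformer, and in that chair the bromo group is equatorial.

equatorial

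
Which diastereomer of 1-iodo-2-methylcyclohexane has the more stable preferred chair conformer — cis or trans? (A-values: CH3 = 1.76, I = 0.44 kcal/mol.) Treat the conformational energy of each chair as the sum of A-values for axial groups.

trans

At 1,2 positions (parity opposite): cis → (a,e or e,a); trans → (e,e or a,a).
Best chair for cis: E = 0.44 kcal/mol; best chair for trans: E = 0.00 kcal/mol.
The trans isomer is lower by 0.44 kcal/mol.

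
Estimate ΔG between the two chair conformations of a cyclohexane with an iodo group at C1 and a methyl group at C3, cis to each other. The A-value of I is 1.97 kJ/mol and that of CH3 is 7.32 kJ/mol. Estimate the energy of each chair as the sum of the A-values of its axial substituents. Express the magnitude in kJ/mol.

9.29 kJ/mol

C1 and C3 have the same parity, so for the cis isomer the two substituents are e,e in one chair and a,a in the other.
Chair I (iodo axial, methyl axial): E = 9.29 kJ/mol.
Chair II (iodo equatorial, methyl equatorial): E = 0.00 kJ/mol.
ΔE = 9.29 − 0.00 = 9.29 kJ/mol; chair II is more stable.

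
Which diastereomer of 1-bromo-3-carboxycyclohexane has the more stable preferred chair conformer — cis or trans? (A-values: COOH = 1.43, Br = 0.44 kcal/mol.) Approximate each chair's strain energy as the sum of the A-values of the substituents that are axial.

cis

At 1,3 positions (parity same): cis → (e,e or a,a); trans → (a,e or e,a).
Best chair for cis: E = 0.00 kcal/mol; best chair for trans: E = 0.44 kcal/mol.
The cis isomer is lower by 0.44 kcal/mol.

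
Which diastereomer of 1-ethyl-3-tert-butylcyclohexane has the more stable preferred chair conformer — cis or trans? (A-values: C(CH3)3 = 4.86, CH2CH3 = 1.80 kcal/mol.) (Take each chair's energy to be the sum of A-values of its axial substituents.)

At 1,3 positions (parity same): cis → (e,e or a,a); trans → (a,e or e,a).
Best chair for cis: E = 0.00 kcal/mol; best chair for trans: E = 1.80 kcal/mol.
The cis isomer is lower by 1.80 kcal/mol.

cis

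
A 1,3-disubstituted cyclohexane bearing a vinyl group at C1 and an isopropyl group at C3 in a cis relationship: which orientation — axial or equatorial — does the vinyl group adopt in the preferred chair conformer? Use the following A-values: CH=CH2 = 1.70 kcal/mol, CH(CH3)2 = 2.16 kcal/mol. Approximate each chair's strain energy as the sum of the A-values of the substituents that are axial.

equatorial

C1 and C3 have the same parity, so for the cis isomer the two substituents are e,e in one chair and a,a in the other.
Chair I (vinyl axial, isopropyl axial): E = 3.86 kcal/mol.
Chair II (vinyl equatorial, isopropyl equatorial): E = 0.00 kcal/mol.
Chair II is the more stable (lower-energy) conformer, and in that chair the vinyl group is equatorial.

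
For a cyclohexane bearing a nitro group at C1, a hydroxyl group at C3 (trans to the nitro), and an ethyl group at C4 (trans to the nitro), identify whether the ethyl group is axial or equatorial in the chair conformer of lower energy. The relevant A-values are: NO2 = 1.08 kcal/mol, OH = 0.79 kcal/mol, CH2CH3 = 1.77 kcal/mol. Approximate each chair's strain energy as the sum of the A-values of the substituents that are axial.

Chair I (nitro axial, hydroxyl equatorial, ethyl axial): E = 2.85 kcal/mol.
Chair II (nitro equatorial, hydroxyl axial, ethyl equatorial): E = 0.79 kcal/mol.
Chair II is the more stable (lower-energy) conformer, and in that chair the ethyl group is equatorial.

equatorial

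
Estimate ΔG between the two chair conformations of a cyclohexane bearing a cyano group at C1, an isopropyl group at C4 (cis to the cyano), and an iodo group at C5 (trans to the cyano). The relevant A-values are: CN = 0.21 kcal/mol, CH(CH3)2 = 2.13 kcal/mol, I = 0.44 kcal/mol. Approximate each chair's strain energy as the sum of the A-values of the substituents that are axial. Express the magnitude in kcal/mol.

2.36 kcal/mol

Chair I (cyano axial, isopropyl equatorial, iodo equatorial): E = 0.21 kcal/mol.
Chair II (cyano equatorial, isopropyl axial, iodo axial): E = 2.57 kcal/mol.
ΔE = 2.57 − 0.21 = 2.36 kcal/mol; chair I is more stable.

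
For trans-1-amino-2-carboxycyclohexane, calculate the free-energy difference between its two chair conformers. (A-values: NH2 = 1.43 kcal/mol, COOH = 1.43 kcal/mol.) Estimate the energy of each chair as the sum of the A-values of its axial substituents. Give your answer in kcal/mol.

2.86 kcal/mol

C1 and C2 have opposite parity, so for the trans isomer the two substituents are e,e in one chair and a,a in the other.
Chair I (amino axial, carboxyl axial): E = 2.86 kcal/mol.
Chair II (amino equatorial, carboxyl equatorial): E = 0.00 kcal/mol.
ΔE = 2.86 − 0.00 = 2.86 kcal/mol; chair II is more stable.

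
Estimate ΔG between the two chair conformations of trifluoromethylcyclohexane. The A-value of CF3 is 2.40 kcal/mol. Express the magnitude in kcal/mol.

2.40 kcal/mol

A monosubstituted cyclohexane has one chair with the trifluoromethyl group axial (E = A = 2.40 kcal/mol) and one with it equatorial (E = 0).
ΔE = 2.40 − 0 = 2.40 kcal/mol.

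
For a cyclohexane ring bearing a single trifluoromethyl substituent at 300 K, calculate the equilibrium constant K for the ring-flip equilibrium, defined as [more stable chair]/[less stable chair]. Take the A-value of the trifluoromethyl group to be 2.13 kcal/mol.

K ≈ 35.6

One chair has the trifluoromethyl group axial (E = 2.13 kcal/mol) and the other has it equatorial (E = 0).
ΔG = 2.13 kcal/mol between the two chairs.
K = exp(ΔG/RT) with R = 1.987×10⁻³ kcal mol⁻¹ K⁻¹ and T = 300 K gives K ≈ 35.6.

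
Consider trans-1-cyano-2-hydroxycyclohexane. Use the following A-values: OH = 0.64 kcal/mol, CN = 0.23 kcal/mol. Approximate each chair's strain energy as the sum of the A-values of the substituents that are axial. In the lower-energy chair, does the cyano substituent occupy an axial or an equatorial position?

equatorial

C1 and C2 have opposite parity, so for the trans isomer the two substituents are e,e in one chair and a,a in the other.
Chair I (hydroxyl axial, cyano axial): E = 0.87 kcal/mol.
Chair II (hydroxyl equatorial, cyano equatorial): E = 0.00 kcal/mol.
Chair II is the more stable (lower-energy) conformer, and in that chair the cyano group is equatorial.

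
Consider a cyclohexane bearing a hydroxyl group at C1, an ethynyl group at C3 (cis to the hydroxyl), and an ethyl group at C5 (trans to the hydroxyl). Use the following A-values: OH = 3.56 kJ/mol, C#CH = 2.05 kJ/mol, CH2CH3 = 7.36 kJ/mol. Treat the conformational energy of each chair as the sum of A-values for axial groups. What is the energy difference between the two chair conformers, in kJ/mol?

1.75 kJ/mol

Chair I (hydroxyl axial, ethynyl axial, ethyl equatorial): E = 5.61 kJ/mol.
Chair II (hydroxyl equatorial, ethynyl equatorial, ethyl axial): E = 7.36 kJ/mol.
ΔE = 7.36 − 5.61 = 1.75 kJ/mol; chair I is more stable.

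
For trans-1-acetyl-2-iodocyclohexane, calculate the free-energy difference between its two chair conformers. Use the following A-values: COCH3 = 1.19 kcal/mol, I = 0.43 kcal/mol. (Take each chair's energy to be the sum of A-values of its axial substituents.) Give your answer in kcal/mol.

1.62 kcal/mol

C1 and C2 have opposite parity, so for the trans isomer the two substituents are e,e in one chair and a,a in the other.
Chair I (acetyl axial, iodo axial): E = 1.62 kcal/mol.
Chair II (acetyl equatorial, iodo equatorial): E = 0.00 kcal/mol.
ΔE = 1.62 − 0.00 = 1.62 kcal/mol; chair II is more stable.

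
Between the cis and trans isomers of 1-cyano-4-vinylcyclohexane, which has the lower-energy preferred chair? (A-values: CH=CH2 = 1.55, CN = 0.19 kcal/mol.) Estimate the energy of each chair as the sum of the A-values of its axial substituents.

trans

At 1,4 positions (parity opposite): cis → (a,e or e,a); trans → (e,e or a,a).
Best chair for cis: E = 0.19 kcal/mol; best chair for trans: E = 0.00 kcal/mol.
The trans isomer is lower by 0.19 kcal/mol.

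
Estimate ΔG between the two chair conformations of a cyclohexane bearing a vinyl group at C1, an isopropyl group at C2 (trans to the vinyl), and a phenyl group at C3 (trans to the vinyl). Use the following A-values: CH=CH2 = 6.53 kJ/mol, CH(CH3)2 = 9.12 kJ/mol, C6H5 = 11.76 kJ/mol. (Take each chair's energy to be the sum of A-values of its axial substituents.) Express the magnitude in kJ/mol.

Chair I (vinyl axial, isopropyl axial, phenyl equatorial): E = 15.65 kJ/mol.
Chair II (vinyl equatorial, isopropyl equatorial, phenyl axial): E = 11.76 kJ/mol.
ΔE = 15.65 − 11.76 = 3.89 kJ/mol; chair II is more stable.

3.89 kJ/mol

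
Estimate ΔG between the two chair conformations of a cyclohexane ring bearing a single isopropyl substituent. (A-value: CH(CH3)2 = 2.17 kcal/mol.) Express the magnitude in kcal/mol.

2.17 kcal/mol

A monosubstituted cyclohexane has one chair with the isopropyl group axial (E = A = 2.17 kcal/mol) and one with it equatorial (E = 0).
ΔE = 2.17 − 0 = 2.17 kcal/mol.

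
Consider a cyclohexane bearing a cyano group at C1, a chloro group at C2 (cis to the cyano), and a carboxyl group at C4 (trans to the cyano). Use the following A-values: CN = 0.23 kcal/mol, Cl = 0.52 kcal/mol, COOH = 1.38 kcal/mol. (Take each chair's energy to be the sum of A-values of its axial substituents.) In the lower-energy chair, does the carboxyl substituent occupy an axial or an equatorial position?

Chair I (cyano axial, chloro equatorial, carboxyl axial): E = 1.61 kcal/mol.
Chair II (cyano equatorial, chloro axial, carboxyl equatorial): E = 0.52 kcal/mol.
Chair II is the more stable (lower-energy) conformer, and in that chair the carboxyl group is equatorial.

equatorial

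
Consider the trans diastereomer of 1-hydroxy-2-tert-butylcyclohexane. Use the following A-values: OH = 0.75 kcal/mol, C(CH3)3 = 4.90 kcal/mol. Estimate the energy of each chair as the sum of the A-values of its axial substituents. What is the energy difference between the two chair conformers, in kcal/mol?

C1 and C2 have opposite parity, so for the trans isomer the two substituents are e,e in one chair and a,a in the other.
Chair I (hydroxyl axial, tert-butyl axial): E = 5.65 kcal/mol.
Chair II (hydroxyl equatorial, tert-butyl equatorial): E = 0.00 kcal/mol.
ΔE = 5.65 − 0.00 = 5.65 kcal/mol; chair II is more stable.

5.65 kcal/mol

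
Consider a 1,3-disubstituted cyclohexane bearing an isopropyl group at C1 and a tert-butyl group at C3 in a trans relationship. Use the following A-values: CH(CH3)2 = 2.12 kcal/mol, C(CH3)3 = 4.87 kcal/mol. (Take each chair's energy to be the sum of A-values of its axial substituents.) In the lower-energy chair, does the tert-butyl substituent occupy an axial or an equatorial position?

C1 and C3 have the same parity, so for the trans isomer the two substituents are one axial and one equatorial in each chair.
Chair I (isopropyl axial, tert-butyl equatorial): E = 2.12 kcal/mol.
Chair II (isopropyl equatorial, tert-butyl axial): E = 4.87 kcal/mol.
Chair I is the more stable (lower-energy) conformer, and in that chair the tert-butyl group is equatorial.

equatorial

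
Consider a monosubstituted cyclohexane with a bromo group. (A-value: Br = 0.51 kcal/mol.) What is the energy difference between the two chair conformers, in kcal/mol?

0.51 kcal/mol

A monosubstituted cyclohexane has one chair with the bromo group axial (E = A = 0.51 kcal/mol) and one with it equatorial (E = 0).
ΔE = 0.51 − 0 = 0.51 kcal/mol.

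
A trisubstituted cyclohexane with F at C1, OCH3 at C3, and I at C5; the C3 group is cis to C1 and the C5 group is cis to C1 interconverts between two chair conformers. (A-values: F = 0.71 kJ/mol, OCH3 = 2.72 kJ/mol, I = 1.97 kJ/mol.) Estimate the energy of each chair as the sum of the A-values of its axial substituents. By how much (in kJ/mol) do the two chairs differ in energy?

5.40 kJ/mol

Chair I (fluoro axial, methoxy axial, iodo axial): E = 5.40 kJ/mol.
Chair II (fluoro equatorial, methoxy equatorial, iodo equatorial): E = 0.00 kJ/mol.
ΔE = 5.40 − 0.00 = 5.40 kJ/mol; chair II is more stable.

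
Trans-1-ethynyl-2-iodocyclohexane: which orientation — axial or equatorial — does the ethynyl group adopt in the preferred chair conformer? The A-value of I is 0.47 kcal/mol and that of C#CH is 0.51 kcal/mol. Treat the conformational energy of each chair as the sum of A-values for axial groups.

equatorial

C1 and C2 have opposite parity, so for the trans isomer the two substituents are e,e in one chair and a,a in the other.
Chair I (iodo axial, ethynyl axial): E = 0.98 kcal/mol.
Chair II (iodo equatorial, ethynyl equatorial): E = 0.00 kcal/mol.
Chair II is the more stable (lower-energy) conformer, and in that chair the ethynyl group is equatorial.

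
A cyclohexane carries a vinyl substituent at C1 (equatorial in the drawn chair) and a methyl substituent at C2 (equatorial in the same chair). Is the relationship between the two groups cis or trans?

trans

C1 and C2 have opposite parity, so their axial bonds point in opposite directions.
With opposite-parity carbons, two substituents on the same face are one axial and one equatorial; opposite faces give both axial or both equatorial.
Here the groups are equatorial/equatorial → opposite face → trans.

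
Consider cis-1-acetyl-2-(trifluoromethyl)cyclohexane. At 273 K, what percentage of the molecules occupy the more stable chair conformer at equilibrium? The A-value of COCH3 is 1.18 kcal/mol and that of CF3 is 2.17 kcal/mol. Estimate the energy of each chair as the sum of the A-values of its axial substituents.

86.1%

C1 and C2 have opposite parity, so for the cis isomer the two substituents are one axial and one equatorial in each chair.
Chair I (acetyl axial, trifluoromethyl equatorial): E = 1.18 kcal/mol; chair II (acetyl equatorial, trifluoromethyl axial): E = 2.17 kcal/mol.
ΔG = 0.99 kcal/mol between the two chairs.
K = exp(ΔG/RT) with R = 1.987×10⁻³ kcal mol⁻¹ K⁻¹ and T = 273 K gives K ≈ 6.2.
Fraction in the lower-energy chair = K/(K+1) = 86.1%.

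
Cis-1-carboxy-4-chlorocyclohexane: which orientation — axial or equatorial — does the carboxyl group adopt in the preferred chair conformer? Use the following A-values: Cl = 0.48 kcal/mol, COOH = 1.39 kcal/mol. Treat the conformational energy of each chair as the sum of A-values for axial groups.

equatorial

C1 and C4 have opposite parity, so for the cis isomer the two substituents are one axial and one equatorial in each chair.
Chair I (chloro axial, carboxyl equatorial): E = 0.48 kcal/mol.
Chair II (chloro equatorial, carboxyl axial): E = 1.39 kcal/mol.
Chair I is the more stable (lower-energy) conformer, and in that chair the carboxyl group is equatorial.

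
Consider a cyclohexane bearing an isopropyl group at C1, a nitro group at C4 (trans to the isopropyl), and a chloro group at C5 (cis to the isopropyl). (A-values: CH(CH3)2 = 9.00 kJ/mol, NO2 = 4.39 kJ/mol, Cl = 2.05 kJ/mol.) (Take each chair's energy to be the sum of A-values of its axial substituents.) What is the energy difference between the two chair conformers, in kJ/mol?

Chair I (isopropyl axial, nitro axial, chloro axial): E = 15.44 kJ/mol.
Chair II (isopropyl equatorial, nitro equatorial, chloro equatorial): E = 0.00 kJ/mol.
ΔE = 15.44 − 0.00 = 15.44 kJ/mol; chair II is more stable.

15.44 kJ/mol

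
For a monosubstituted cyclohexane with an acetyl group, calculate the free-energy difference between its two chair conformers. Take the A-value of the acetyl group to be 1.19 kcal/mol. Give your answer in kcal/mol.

A monosubstituted cyclohexane has one chair with the acetyl group axial (E = A = 1.19 kcal/mol) and one with it equatorial (E = 0).
ΔE = 1.19 − 0 = 1.19 kcal/mol.

1.19 kcal/mol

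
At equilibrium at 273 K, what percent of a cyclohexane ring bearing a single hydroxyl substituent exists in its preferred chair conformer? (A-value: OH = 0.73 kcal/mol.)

79.3%

One chair has the hydroxyl group axial (E = 0.73 kcal/mol) and the other has it equatorial (E = 0).
ΔG = 0.73 kcal/mol between the two chairs.
K = exp(ΔG/RT) with R = 1.987×10⁻³ kcal mol⁻¹ K⁻¹ and T = 273 K gives K ≈ 3.84.
Fraction in the lower-energy chair = K/(K+1) = 79.3%.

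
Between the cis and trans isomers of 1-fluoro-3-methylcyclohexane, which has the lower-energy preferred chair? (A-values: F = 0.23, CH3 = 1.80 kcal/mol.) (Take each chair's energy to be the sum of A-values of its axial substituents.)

At 1,3 positions (parity same): cis → (e,e or a,a); trans → (a,e or e,a).
Best chair for cis: E = 0.00 kcal/mol; best chair for trans: E = 0.23 kcal/mol.
The cis isomer is lower by 0.23 kcal/mol.

cis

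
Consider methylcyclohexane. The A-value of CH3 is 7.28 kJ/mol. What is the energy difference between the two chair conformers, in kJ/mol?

7.28 kJ/mol

A monosubstituted cyclohexane has one chair with the methyl group axial (E = A = 7.28 kJ/mol) and one with it equatorial (E = 0).
ΔE = 7.28 − 0 = 7.28 kJ/mol.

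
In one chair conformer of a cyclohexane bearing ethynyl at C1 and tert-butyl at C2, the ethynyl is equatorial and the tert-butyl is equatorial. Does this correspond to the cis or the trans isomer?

trans

C1 and C2 have opposite parity, so their axial bonds point in opposite directions.
With opposite-parity carbons, two substituents on the same face are one axial and one equatorial; opposite faces give both axial or both equatorial.
Here the groups are equatorial/equatorial → opposite face → trans.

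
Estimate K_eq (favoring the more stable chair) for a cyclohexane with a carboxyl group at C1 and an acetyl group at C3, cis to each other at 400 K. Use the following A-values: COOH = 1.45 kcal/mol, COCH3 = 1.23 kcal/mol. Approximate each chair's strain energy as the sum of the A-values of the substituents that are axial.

K ≈ 29.1

C1 and C3 have the same parity, so for the cis isomer the two substituents are e,e in one chair and a,a in the other.
Chair I (carboxyl axial, acetyl axial): E = 2.68 kcal/mol; chair II (carboxyl equatorial, acetyl equatorial): E = 0.00 kcal/mol.
ΔG = 2.68 kcal/mol between the two chairs.
K = exp(ΔG/RT) with R = 1.987×10⁻³ kcal mol⁻¹ K⁻¹ and T = 400 K gives K ≈ 29.1.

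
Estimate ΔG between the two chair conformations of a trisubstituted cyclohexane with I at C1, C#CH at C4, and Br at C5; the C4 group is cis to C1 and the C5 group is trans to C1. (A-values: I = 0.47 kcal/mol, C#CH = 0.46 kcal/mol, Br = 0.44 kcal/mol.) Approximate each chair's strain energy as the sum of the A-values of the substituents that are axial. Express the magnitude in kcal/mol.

Chair I (iodo axial, ethynyl equatorial, bromo equatorial): E = 0.47 kcal/mol.
Chair II (iodo equatorial, ethynyl axial, bromo axial): E = 0.90 kcal/mol.
ΔE = 0.90 − 0.47 = 0.43 kcal/mol; chair I is more stable.

0.43 kcal/mol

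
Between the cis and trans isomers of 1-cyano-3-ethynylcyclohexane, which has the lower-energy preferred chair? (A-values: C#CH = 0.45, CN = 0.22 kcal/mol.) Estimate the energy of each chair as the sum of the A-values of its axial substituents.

cis

At 1,3 positions (parity same): cis → (e,e or a,a); trans → (a,e or e,a).
Best chair for cis: E = 0.00 kcal/mol; best chair for trans: E = 0.22 kcal/mol.
The cis isomer is lower by 0.22 kcal/mol.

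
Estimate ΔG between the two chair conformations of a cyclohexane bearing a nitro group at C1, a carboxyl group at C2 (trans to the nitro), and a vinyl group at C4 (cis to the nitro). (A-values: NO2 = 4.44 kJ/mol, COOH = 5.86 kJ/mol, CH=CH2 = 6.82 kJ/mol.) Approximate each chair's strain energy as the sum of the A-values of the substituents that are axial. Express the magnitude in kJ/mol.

Chair I (nitro axial, carboxyl axial, vinyl equatorial): E = 10.30 kJ/mol.
Chair II (nitro equatorial, carboxyl equatorial, vinyl axial): E = 6.82 kJ/mol.
ΔE = 10.30 − 6.82 = 3.48 kJ/mol; chair II is more stable.

3.48 kJ/mol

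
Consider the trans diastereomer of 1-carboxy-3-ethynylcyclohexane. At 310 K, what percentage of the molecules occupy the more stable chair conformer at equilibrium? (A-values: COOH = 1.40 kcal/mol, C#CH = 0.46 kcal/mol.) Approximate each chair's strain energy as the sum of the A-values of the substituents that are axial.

82.1%

C1 and C3 have the same parity, so for the trans isomer the two substituents are one axial and one equatorial in each chair.
Chair I (carboxyl axial, ethynyl equatorial): E = 1.40 kcal/mol; chair II (carboxyl equatorial, ethynyl axial): E = 0.46 kcal/mol.
ΔG = 0.94 kcal/mol between the two chairs.
K = exp(ΔG/RT) with R = 1.987×10⁻³ kcal mol⁻¹ K⁻¹ and T = 310 K gives K ≈ 4.6.
Fraction in the lower-energy chair = K/(K+1) = 82.1%.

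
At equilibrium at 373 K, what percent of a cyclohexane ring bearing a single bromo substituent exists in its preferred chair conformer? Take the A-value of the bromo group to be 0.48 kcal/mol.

65.6%

One chair has the bromo group axial (E = 0.48 kcal/mol) and the other has it equatorial (E = 0).
ΔG = 0.48 kcal/mol between the two chairs.
K = exp(ΔG/RT) with R = 1.987×10⁻³ kcal mol⁻¹ K⁻¹ and T = 373 K gives K ≈ 1.91.
Fraction in the lower-energy chair = K/(K+1) = 65.6%.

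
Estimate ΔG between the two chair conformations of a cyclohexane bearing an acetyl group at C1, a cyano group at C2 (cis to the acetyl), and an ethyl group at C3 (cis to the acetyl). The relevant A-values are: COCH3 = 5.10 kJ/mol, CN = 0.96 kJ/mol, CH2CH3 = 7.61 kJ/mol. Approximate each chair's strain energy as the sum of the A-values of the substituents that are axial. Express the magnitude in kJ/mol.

Chair I (acetyl axial, cyano equatorial, ethyl axial): E = 12.71 kJ/mol.
Chair II (acetyl equatorial, cyano axial, ethyl equatorial): E = 0.96 kJ/mol.
ΔE = 12.71 − 0.96 = 11.75 kJ/mol; chair II is more stable.

11.75 kJ/mol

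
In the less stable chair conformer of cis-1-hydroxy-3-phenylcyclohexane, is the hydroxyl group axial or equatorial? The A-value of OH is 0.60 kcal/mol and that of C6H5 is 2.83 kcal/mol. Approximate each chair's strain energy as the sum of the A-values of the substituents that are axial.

axial

C1 and C3 have the same parity, so for the cis isomer the two substituents are e,e in one chair and a,a in the other.
Chair I (hydroxyl axial, phenyl axial): E = 3.43 kcal/mol.
Chair II (hydroxyl equatorial, phenyl equatorial): E = 0.00 kcal/mol.
Chair I is the less stable (higher-energy) conformer, and in that chair the hydroxyl group is axial.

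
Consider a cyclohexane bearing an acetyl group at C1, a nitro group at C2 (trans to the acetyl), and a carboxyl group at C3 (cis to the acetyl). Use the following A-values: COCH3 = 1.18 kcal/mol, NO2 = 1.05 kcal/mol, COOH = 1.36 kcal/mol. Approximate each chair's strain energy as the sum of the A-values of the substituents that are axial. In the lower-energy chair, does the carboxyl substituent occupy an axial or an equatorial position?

Chair I (acetyl axial, nitro axial, carboxyl axial): E = 3.59 kcal/mol.
Chair II (acetyl equatorial, nitro equatorial, carboxyl equatorial): E = 0.00 kcal/mol.
Chair II is the more stable (lower-energy) conformer, and in that chair the carboxyl group is equatorial.

equatorial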